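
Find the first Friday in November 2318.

November 1, 2318 is a Friday.
The first Friday is therefore November 1 (same day).

November 1, 2318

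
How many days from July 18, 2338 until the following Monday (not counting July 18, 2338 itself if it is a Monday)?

Jul 18, 2338 is a Monday.
From Monday to the next Monday is 7 days.

7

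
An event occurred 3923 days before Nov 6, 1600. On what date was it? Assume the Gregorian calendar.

−366 (one year; includes Feb 29, 1600) → Nov 6, 1599 (3557 left).
−365 (one year) → Nov 6, 1598 (3192 left).
−365 (one year) → Nov 6, 1597 (2827 left).
−365 (one year) → Nov 6, 1596 (2462 left).
−366 (one year; includes Feb 29, 1596) → Nov 6, 1595 (2096 left).
−365 (one year) → Nov 6, 1594 (1731 left).
−365 (one year) → Nov 6, 1593 (1366 left).
−365 (one year) → Nov 6, 1592 (1001 left).
−366 (one year; includes Feb 29, 1592) → Nov 6, 1591 (635 left).
−365 (one year) → Nov 6, 1590 (270 left).
−6 → Oct 31, 1590 (end of Oct, 31 days; 264 left).
−31 → Sep 30, 1590 (end of Sep, 30 days; 233 left).
−30 → Aug 31, 1590 (end of Aug, 31 days; 203 left).
−31 → Jul 31, 1590 (end of Jul, 31 days; 172 left).
−31 → Jun 30, 1590 (end of Jun, 30 days; 141 left).
−30 → May 31, 1590 (end of May, 31 days; 111 left).
−31 → Apr 30, 1590 (end of Apr, 30 days; 80 left).
−30 → Mar 31, 1590 (end of Mar, 31 days; 50 left).
−31 → Feb 28, 1590 (end of Feb, 28 days; 19 left).
−19 → Feb 9, 1590.

February 9, 1590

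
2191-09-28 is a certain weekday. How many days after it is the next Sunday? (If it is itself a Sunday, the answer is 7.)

4

Sep 28, 2191 is a Wednesday.
From Wednesday to the next Sunday is 4 days.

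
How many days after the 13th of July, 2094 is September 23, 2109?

Jul 13, 2094 → Jul 13, 2095: 365 days.
Jul 13, 2095 → Jul 13, 2096: 366 days (Feb 29, 2096 is in that span).
Jul 13, 2096 → Jul 13, 2097: 365 days.
Jul 13, 2097 → Jul 13, 2098: 365 days.
Jul 13, 2098 → Jul 13, 2099: 365 days.
Jul 13, 2099 → Jul 13, 2100: 365 days.
Jul 13, 2100 → Jul 13, 2101: 365 days.
Jul 13, 2101 → Jul 13, 2102: 365 days.
Jul 13, 2102 → Jul 13, 2103: 365 days.
Jul 13, 2103 → Jul 13, 2104: 366 days (Feb 29, 2104 is in that span).
Jul 13, 2104 → Jul 13, 2105: 365 days.
Jul 13, 2105 → Jul 13, 2106: 365 days.
Jul 13, 2106 → Jul 13, 2107: 365 days.
Jul 13, 2107 → Jul 13, 2108: 366 days (Feb 29, 2108 is in that span).
Jul 13, 2108 → Jul 13, 2109: 365 days.
Jul 13, 2109 → Aug 13, 2109: 31 days (July has 31).
Aug 13, 2109 → Sep 13, 2109: 31 days (August has 31).
Sep 13, 2109 → Sep 23, 2109: 10 days.
Total: 5550 days.

5550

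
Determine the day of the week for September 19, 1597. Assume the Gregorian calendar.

Doomsday rule: the anchor day for the 1500s is Wednesday. For year 97: 97÷12 = 8 r 1, and 1÷4 = 0, so 8+1+0 = 9.
Wednesday + 9 ≡ Friday — that's 1597's doomsday.
In September the doomsday date is Sep 5.
Sep 19 is 14 days after Sep 5; 14 mod 7 = 0, so Friday + 0 = Friday.

Friday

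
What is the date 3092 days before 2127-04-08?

October 20, 2118

−365 (one year) → Apr 8, 2126 (2727 left).
−365 (one year) → Apr 8, 2125 (2362 left).
−365 (one year) → Apr 8, 2124 (1997 left).
−366 (one year; includes Feb 29, 2124) → Apr 8, 2123 (1631 left).
−365 (one year) → Apr 8, 2122 (1266 left).
−365 (one year) → Apr 8, 2121 (901 left).
−365 (one year) → Apr 8, 2120 (536 left).
−366 (one year; includes Feb 29, 2120) → Apr 8, 2119 (170 left).
−8 → Mar 31, 2119 (end of Mar, 31 days; 162 left).
−31 → Feb 28, 2119 (end of Feb, 28 days; 131 left).
−28 → Jan 31, 2119 (end of Jan, 31 days; 103 left).
−31 → Dec 31, 2118 (end of Dec, 31 days; 72 left).
−31 → Nov 30, 2118 (end of Nov, 30 days; 41 left).
−30 → Oct 31, 2118 (end of Oct, 31 days; 11 left).
−11 → Oct 20, 2118.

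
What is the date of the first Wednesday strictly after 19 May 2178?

May 19, 2178 is a Tuesday.
From Tuesday to the next Wednesday is 1 day.
May 19, 2178 + 1 = May 20, 2178.

May 20, 2178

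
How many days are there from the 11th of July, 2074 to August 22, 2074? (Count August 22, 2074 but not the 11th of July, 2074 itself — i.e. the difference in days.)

Jul 11, 2074 → Aug 11, 2074: 31 days (July has 31).
Aug 11, 2074 → Aug 22, 2074: 11 days.
Total: 42 days.

42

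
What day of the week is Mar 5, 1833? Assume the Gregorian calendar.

Doomsday rule: the anchor day for the 1800s is Friday. For year 33: 33÷12 = 2 r 9, and 9÷4 = 2, so 2+9+2 = 13.
Friday + 13 ≡ Thursday — that's 1833's doomsday.
In March the doomsday date is Mar 14.
Mar 5 is 9 days before Mar 14; 9 mod 7 = 2, so Thursday − 2 = Tuesday.

Tuesday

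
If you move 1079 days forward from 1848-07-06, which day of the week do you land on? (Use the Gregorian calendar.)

First find the weekday of Jul 6, 1848. Doomsday rule: the anchor day for the 1800s is Friday. For year 48: 48÷12 = 4 r 0, and 0÷4 = 0, so 4+0+0 = 4.
Friday + 4 ≡ Tuesday — that's 1848's doomsday.
In July the doomsday date is Jul 11.
Jul 6 is 5 days before Jul 11; 5 mod 7 = 5, so Tuesday − 5 = Thursday.
1079 mod 7 = 1, so 1079 days after a Thursday is Thursday + 1 = Friday.

Friday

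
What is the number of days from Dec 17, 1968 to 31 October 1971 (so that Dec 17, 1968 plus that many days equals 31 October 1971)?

Dec 17, 1968 → Dec 17, 1969: 365 days.
Dec 17, 1969 → Dec 17, 1970: 365 days.
Dec 17, 1970 → Jan 17, 1971: 31 days (December has 31).
Jan 17, 1971 → Feb 17, 1971: 31 days (January has 31).
Feb 17, 1971 → Mar 17, 1971: 28 days (February has 28).
Mar 17, 1971 → Apr 17, 1971: 31 days (March has 31).
Apr 17, 1971 → May 17, 1971: 30 days (April has 30).
May 17, 1971 → Jun 17, 1971: 31 days (May has 31).
Jun 17, 1971 → Jul 17, 1971: 30 days (June has 30).
Jul 17, 1971 → Aug 17, 1971: 31 days (July has 31).
Aug 17, 1971 → Sep 17, 1971: 31 days (August has 31).
Sep 17, 1971 → Oct 17, 1971: 30 days (September has 30).
Oct 17, 1971 → Oct 31, 1971: 14 days.
Total: 1048 days.

1048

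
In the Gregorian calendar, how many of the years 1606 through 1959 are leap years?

85

Multiples of 4 in [1606,1959]: 88.
Of those, multiples of 100: 3 (not leap unless ÷400).
Multiples of 400: 0.
Leap years = 88 − 3 + 0 = 85.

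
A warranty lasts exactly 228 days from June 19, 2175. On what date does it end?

February 2, 2176

Jun has 30 days: +12 → Jul 1, 2175 (216 left).
Jul has 31 days: +31 → Aug 1, 2175 (185 left).
Aug has 31 days: +31 → Sep 1, 2175 (154 left).
Sep has 30 days: +30 → Oct 1, 2175 (124 left).
Oct has 31 days: +31 → Nov 1, 2175 (93 left).
Nov has 30 days: +30 → Dec 1, 2175 (63 left).
Dec has 31 days: +31 → Jan 1, 2176 (32 left).
Jan has 31 days: +31 → Feb 1, 2176 (1 left).
+1 → Feb 2, 2176.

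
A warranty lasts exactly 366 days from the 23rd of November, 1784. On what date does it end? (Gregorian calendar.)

November 24, 1785

Nov has 30 days: +8 → Dec 1, 1784 (358 left).
Dec has 31 days: +31 → Jan 1, 1785 (327 left).
Jan has 31 days: +31 → Feb 1, 1785 (296 left).
Feb has 28 days: +28 → Mar 1, 1785 (268 left).
Mar has 31 days: +31 → Apr 1, 1785 (237 left).
Apr has 30 days: +30 → May 1, 1785 (207 left).
May has 31 days: +31 → Jun 1, 1785 (176 left).
Jun has 30 days: +30 → Jul 1, 1785 (146 left).
Jul has 31 days: +31 → Aug 1, 1785 (115 left).
Aug has 31 days: +31 → Sep 1, 1785 (84 left).
Sep has 30 days: +30 → Oct 1, 1785 (54 left).
Oct has 31 days: +31 → Nov 1, 1785 (23 left).
+23 → Nov 24, 1785.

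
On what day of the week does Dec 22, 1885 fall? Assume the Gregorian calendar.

Doomsday rule: the anchor day for the 1800s is Friday. For year 85: 85÷12 = 7 r 1, and 1÷4 = 0, so 7+1+0 = 8.
Friday + 8 ≡ Saturday — that's 1885's doomsday.
In December the doomsday date is Dec 12.
Dec 22 is 10 days after Dec 12; 10 mod 7 = 3, so Saturday + 3 = Tuesday.

Tuesday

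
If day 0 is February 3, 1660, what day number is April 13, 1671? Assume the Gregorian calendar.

4087

Feb 3, 1660 → Feb 3, 1661: 366 days (Feb 29, 1660 is in that span).
Feb 3, 1661 → Feb 3, 1662: 365 days.
Feb 3, 1662 → Feb 3, 1663: 365 days.
Feb 3, 1663 → Feb 3, 1664: 365 days.
Feb 3, 1664 → Feb 3, 1665: 366 days (Feb 29, 1664 is in that span).
Feb 3, 1665 → Feb 3, 1666: 365 days.
Feb 3, 1666 → Feb 3, 1667: 365 days.
Feb 3, 1667 → Feb 3, 1668: 365 days.
Feb 3, 1668 → Feb 3, 1669: 366 days (Feb 29, 1668 is in that span).
Feb 3, 1669 → Feb 3, 1670: 365 days.
Feb 3, 1670 → Feb 3, 1671: 365 days.
Feb 3, 1671 → Mar 3, 1671: 28 days (February has 28).
Mar 3, 1671 → Apr 3, 1671: 31 days (March has 31).
Apr 3, 1671 → Apr 13, 1671: 10 days.
Total: 4087 days.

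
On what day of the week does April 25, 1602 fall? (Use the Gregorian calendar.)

Doomsday rule: the anchor day for the 1600s is Tuesday. For year 02: 2÷12 = 0 r 2, and 2÷4 = 0, so 0+2+0 = 2.
Tuesday + 2 ≡ Thursday — that's 1602's doomsday.
In April the doomsday date is Apr 4.
Apr 25 is 21 days after Apr 4; 21 mod 7 = 0, so Thursday + 0 = Thursday.

Thursday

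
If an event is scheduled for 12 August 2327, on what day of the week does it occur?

Friday

Doomsday rule: the anchor day for the 2300s is Wednesday. For year 27: 27÷12 = 2 r 3, and 3÷4 = 0, so 2+3+0 = 5.
Wednesday + 5 ≡ Monday — that's 2327's doomsday.
In August the doomsday date is Aug 8.
Aug 12 is 4 days after Aug 8; 4 mod 7 = 4, so Monday + 4 = Friday.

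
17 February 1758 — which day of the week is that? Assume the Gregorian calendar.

Doomsday rule: the anchor day for the 1700s is Sunday. For year 58: 58÷12 = 4 r 10, and 10÷4 = 2, so 4+10+2 = 16.
Sunday + 16 ≡ Tuesday — that's 1758's doomsday.
In February the doomsday date is Feb 28 (1758 is not a leap year).
Feb 17 is 11 days before Feb 28; 11 mod 7 = 4, so Tuesday − 4 = Friday.

Friday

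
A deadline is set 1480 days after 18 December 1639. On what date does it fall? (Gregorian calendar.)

+366 (one year; includes Feb 29, 1640) → Dec 18, 1640 (1114 left).
+365 (one year) → Dec 18, 1641 (749 left).
+365 (one year) → Dec 18, 1642 (384 left).
Dec has 31 days: +14 → Jan 1, 1643 (370 left).
Jan has 31 days: +31 → Feb 1, 1643 (339 left).
Feb has 28 days: +28 → Mar 1, 1643 (311 left).
Mar has 31 days: +31 → Apr 1, 1643 (280 left).
Apr has 30 days: +30 → May 1, 1643 (250 left).
May has 31 days: +31 → Jun 1, 1643 (219 left).
Jun has 30 days: +30 → Jul 1, 1643 (189 left).
Jul has 31 days: +31 → Aug 1, 1643 (158 left).
Aug has 31 days: +31 → Sep 1, 1643 (127 left).
Sep has 30 days: +30 → Oct 1, 1643 (97 left).
Oct has 31 days: +31 → Nov 1, 1643 (66 left).
Nov has 30 days: +30 → Dec 1, 1643 (36 left).
Dec has 31 days: +31 → Jan 1, 1644 (5 left).
+5 → Jan 6, 1644.

January 6, 1644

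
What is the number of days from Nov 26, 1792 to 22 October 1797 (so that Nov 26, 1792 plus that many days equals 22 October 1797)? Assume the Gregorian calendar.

1791

Nov 26, 1792 → Nov 26, 1793: 365 days.
Nov 26, 1793 → Nov 26, 1794: 365 days.
Nov 26, 1794 → Nov 26, 1795: 365 days.
Nov 26, 1795 → Nov 26, 1796: 366 days (Feb 29, 1796 is in that span).
Nov 26, 1796 → Dec 26, 1796: 30 days (November has 30).
Dec 26, 1796 → Jan 26, 1797: 31 days (December has 31).
Jan 26, 1797 → Feb 26, 1797: 31 days (January has 31).
Feb 26, 1797 → Mar 26, 1797: 28 days (February has 28).
Mar 26, 1797 → Apr 26, 1797: 31 days (March has 31).
Apr 26, 1797 → May 26, 1797: 30 days (April has 30).
May 26, 1797 → Jun 26, 1797: 31 days (May has 31).
Jun 26, 1797 → Jul 26, 1797: 30 days (June has 30).
Jul 26, 1797 → Aug 26, 1797: 31 days (July has 31).
Aug 26, 1797 → Sep 26, 1797: 31 days (August has 31).
Sep 26, 1797 → Oct 22, 1797: 26 days.
Total: 1791 days.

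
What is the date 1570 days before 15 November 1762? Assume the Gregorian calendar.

−365 (one year) → Nov 15, 1761 (1205 left).
−365 (one year) → Nov 15, 1760 (840 left).
−366 (one year; includes Feb 29, 1760) → Nov 15, 1759 (474 left).
−365 (one year) → Nov 15, 1758 (109 left).
−15 → Oct 31, 1758 (end of Oct, 31 days; 94 left).
−31 → Sep 30, 1758 (end of Sep, 30 days; 63 left).
−30 → Aug 31, 1758 (end of Aug, 31 days; 33 left).
−31 → Jul 31, 1758 (end of Jul, 31 days; 2 left).
−2 → Jul 29, 1758.

July 29, 1758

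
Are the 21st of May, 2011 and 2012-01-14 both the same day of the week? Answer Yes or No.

From May 21, 2011 to Jan 14, 2012 is 238 days.
238 mod 7 = 0, so they are the same weekday.
(May 21, 2011 is a Saturday; Jan 14, 2012 is a Saturday.)

Yes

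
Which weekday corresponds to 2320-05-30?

Doomsday rule: the anchor day for the 2300s is Wednesday. For year 20: 20÷12 = 1 r 8, and 8÷4 = 2, so 1+8+2 = 11.
Wednesday + 11 ≡ Sunday — that's 2320's doomsday.
In May the doomsday date is May 9.
May 30 is 21 days after May 9; 21 mod 7 = 0, so Sunday + 0 = Sunday.

Sunday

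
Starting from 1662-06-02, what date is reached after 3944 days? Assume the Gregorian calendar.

+365 (one year) → Jun 2, 1663 (3579 left).
+366 (one year; includes Feb 29, 1664) → Jun 2, 1664 (3213 left).
+365 (one year) → Jun 2, 1665 (2848 left).
+365 (one year) → Jun 2, 1666 (2483 left).
+365 (one year) → Jun 2, 1667 (2118 left).
+366 (one year; includes Feb 29, 1668) → Jun 2, 1668 (1752 left).
+365 (one year) → Jun 2, 1669 (1387 left).
+365 (one year) → Jun 2, 1670 (1022 left).
+365 (one year) → Jun 2, 1671 (657 left).
+366 (one year; includes Feb 29, 1672) → Jun 2, 1672 (291 left).
Jun has 30 days: +29 → Jul 1, 1672 (262 left).
Jul has 31 days: +31 → Aug 1, 1672 (231 left).
Aug has 31 days: +31 → Sep 1, 1672 (200 left).
Sep has 30 days: +30 → Oct 1, 1672 (170 left).
Oct has 31 days: +31 → Nov 1, 1672 (139 left).
Nov has 30 days: +30 → Dec 1, 1672 (109 left).
Dec has 31 days: +31 → Jan 1, 1673 (78 left).
Jan has 31 days: +31 → Feb 1, 1673 (47 left).
Feb has 28 days: +28 → Mar 1, 1673 (19 left).
+19 → Mar 20, 1673.

March 20, 1673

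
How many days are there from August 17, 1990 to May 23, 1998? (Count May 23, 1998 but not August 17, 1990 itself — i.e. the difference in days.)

2836

Aug 17, 1990 → Aug 17, 1991: 365 days.
Aug 17, 1991 → Aug 17, 1992: 366 days (Feb 29, 1992 is in that span).
Aug 17, 1992 → Aug 17, 1993: 365 days.
Aug 17, 1993 → Aug 17, 1994: 365 days.
Aug 17, 1994 → Aug 17, 1995: 365 days.
Aug 17, 1995 → Aug 17, 1996: 366 days (Feb 29, 1996 is in that span).
Aug 17, 1996 → Aug 17, 1997: 365 days.
Aug 17, 1997 → Sep 17, 1997: 31 days (August has 31).
Sep 17, 1997 → Oct 17, 1997: 30 days (September has 30).
Oct 17, 1997 → Nov 17, 1997: 31 days (October has 31).
Nov 17, 1997 → Dec 17, 1997: 30 days (November has 30).
Dec 17, 1997 → Jan 17, 1998: 31 days (December has 31).
Jan 17, 1998 → Feb 17, 1998: 31 days (January has 31).
Feb 17, 1998 → Mar 17, 1998: 28 days (February has 28).
Mar 17, 1998 → Apr 17, 1998: 31 days (March has 31).
Apr 17, 1998 → May 17, 1998: 30 days (April has 30).
May 17, 1998 → May 23, 1998: 6 days.
Total: 2836 days.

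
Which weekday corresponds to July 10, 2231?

Doomsday rule: the anchor day for the 2200s is Friday. For year 31: 31÷12 = 2 r 7, and 7÷4 = 1, so 2+7+1 = 10.
Friday + 10 ≡ Monday — that's 2231's doomsday.
In July the doomsday date is Jul 11.
Jul 10 is 1 day before Jul 11; 1 mod 7 = 1, so Monday − 1 = Sunday.

Sunday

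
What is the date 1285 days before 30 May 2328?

November 22, 2324

−366 (one year; includes Feb 29, 2328) → May 30, 2327 (919 left).
−365 (one year) → May 30, 2326 (554 left).
−365 (one year) → May 30, 2325 (189 left).
−30 → Apr 30, 2325 (end of Apr, 30 days; 159 left).
−30 → Mar 31, 2325 (end of Mar, 31 days; 129 left).
−31 → Feb 28, 2325 (end of Feb, 28 days; 98 left).
−28 → Jan 31, 2325 (end of Jan, 31 days; 70 left).
−31 → Dec 31, 2324 (end of Dec, 31 days; 39 left).
−31 → Nov 30, 2324 (end of Nov, 30 days; 8 left).
−8 → Nov 22, 2324.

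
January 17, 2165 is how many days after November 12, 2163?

432

Nov 12, 2163 → Nov 12, 2164: 366 days (Feb 29, 2164 is in that span).
Nov 12, 2164 → Dec 12, 2164: 30 days (November has 30).
Dec 12, 2164 → Jan 12, 2165: 31 days (December has 31).
Jan 12, 2165 → Jan 17, 2165: 5 days.
Total: 432 days.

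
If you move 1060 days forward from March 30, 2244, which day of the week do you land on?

Mar 30, 2244 is a Saturday.
1060 mod 7 = 3, so 1060 days after a Saturday is Saturday + 3 = Tuesday.

Tuesday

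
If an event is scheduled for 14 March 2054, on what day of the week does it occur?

January 1, 2054 is a Thursday.
Jan 1, 2054 → Feb 1, 2054: 31 days (January has 31).
Feb 1, 2054 → Mar 1, 2054: 28 days (February has 28).
Mar 1, 2054 → Mar 14, 2054: 13 days.
Total: 72 days.
72 mod 7 = 2, so Thursday + 2 = Saturday.

Saturday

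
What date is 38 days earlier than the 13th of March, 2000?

February 4, 2000

−13 → Feb 29, 2000 (end of Feb, 29 days; 25 left).
−25 → Feb 4, 2000.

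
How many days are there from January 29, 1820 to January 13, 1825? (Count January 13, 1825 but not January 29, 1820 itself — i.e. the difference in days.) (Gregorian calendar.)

Jan 29, 1820 → Jan 29, 1821: 366 days (Feb 29, 1820 is in that span).
Jan 29, 1821 → Jan 29, 1822: 365 days.
Jan 29, 1822 → Jan 29, 1823: 365 days.
Jan 29, 1823 → Jan 29, 1824: 365 days.
Jan 29, 1824 → Feb 29, 1824: 31 days (January has 31).
Feb 29, 1824 → Mar 29, 1824: 29 days (February has 29).
Mar 29, 1824 → Apr 29, 1824: 31 days (March has 31).
Apr 29, 1824 → May 29, 1824: 30 days (April has 30).
May 29, 1824 → Jun 29, 1824: 31 days (May has 31).
Jun 29, 1824 → Jul 29, 1824: 30 days (June has 30).
Jul 29, 1824 → Aug 29, 1824: 31 days (July has 31).
Aug 29, 1824 → Sep 29, 1824: 31 days (August has 31).
Sep 29, 1824 → Oct 29, 1824: 30 days (September has 30).
Oct 29, 1824 → Nov 29, 1824: 31 days (October has 31).
Nov 29, 1824 → Dec 29, 1824: 30 days (November has 30).
Dec 29, 1824 → Jan 13, 1825: 15 days.
Total: 1811 days.

1811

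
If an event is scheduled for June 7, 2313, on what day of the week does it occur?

Saturday

Doomsday rule: the anchor day for the 2300s is Wednesday. For year 13: 13÷12 = 1 r 1, and 1÷4 = 0, so 1+1+0 = 2.
Wednesday + 2 ≡ Friday — that's 2313's doomsday.
In June the doomsday date is Jun 6.
Jun 7 is 1 day after Jun 6; 1 mod 7 = 1, so Friday + 1 = Saturday.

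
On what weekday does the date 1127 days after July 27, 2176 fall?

Jul 27, 2176 is a Saturday.
1127 mod 7 = 0, so 1127 days after a Saturday is Saturday + 0 = Saturday.

Saturday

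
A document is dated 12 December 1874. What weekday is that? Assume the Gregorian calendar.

Doomsday rule: the anchor day for the 1800s is Friday. For year 74: 74÷12 = 6 r 2, and 2÷4 = 0, so 6+2+0 = 8.
Friday + 8 ≡ Saturday — that's 1874's doomsday.
In December the doomsday date is Dec 12.
Dec 12 is the doomsday itself: Saturday.

Saturday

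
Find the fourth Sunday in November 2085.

November 1, 2085 is a Thursday.
The first Sunday is therefore November 4 (3 days later).
The fourth Sunday is 4 + 3×7 = November 25.

November 25, 2085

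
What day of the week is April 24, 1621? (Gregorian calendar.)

Saturday

Doomsday rule: the anchor day for the 1600s is Tuesday. For year 21: 21÷12 = 1 r 9, and 9÷4 = 2, so 1+9+2 = 12.
Tuesday + 12 ≡ Sunday — that's 1621's doomsday.
In April the doomsday date is Apr 4.
Apr 24 is 20 days after Apr 4; 20 mod 7 = 6, so Sunday + 6 = Saturday.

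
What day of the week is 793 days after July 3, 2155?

Jul 3, 2155 is a Thursday.
793 mod 7 = 2, so 793 days after a Thursday is Thursday + 2 = Saturday.

Saturday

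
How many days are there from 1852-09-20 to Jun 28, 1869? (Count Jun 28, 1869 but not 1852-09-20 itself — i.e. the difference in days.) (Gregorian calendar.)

6125

Sep 20, 1852 → Sep 20, 1853: 365 days.
Sep 20, 1853 → Sep 20, 1854: 365 days.
Sep 20, 1854 → Sep 20, 1855: 365 days.
Sep 20, 1855 → Sep 20, 1856: 366 days (Feb 29, 1856 is in that span).
Sep 20, 1856 → Sep 20, 1857: 365 days.
Sep 20, 1857 → Sep 20, 1858: 365 days.
Sep 20, 1858 → Sep 20, 1859: 365 days.
Sep 20, 1859 → Sep 20, 1860: 366 days (Feb 29, 1860 is in that span).
Sep 20, 1860 → Sep 20, 1861: 365 days.
Sep 20, 1861 → Sep 20, 1862: 365 days.
Sep 20, 1862 → Sep 20, 1863: 365 days.
Sep 20, 1863 → Sep 20, 1864: 366 days (Feb 29, 1864 is in that span).
Sep 20, 1864 → Sep 20, 1865: 365 days.
Sep 20, 1865 → Sep 20, 1866: 365 days.
Sep 20, 1866 → Sep 20, 1867: 365 days.
Sep 20, 1867 → Sep 20, 1868: 366 days (Feb 29, 1868 is in that span).
Sep 20, 1868 → Oct 20, 1868: 30 days (September has 30).
Oct 20, 1868 → Nov 20, 1868: 31 days (October has 31).
Nov 20, 1868 → Dec 20, 1868: 30 days (November has 30).
Dec 20, 1868 → Jan 20, 1869: 31 days (December has 31).
Jan 20, 1869 → Feb 20, 1869: 31 days (January has 31).
Feb 20, 1869 → Mar 20, 1869: 28 days (February has 28).
Mar 20, 1869 → Apr 20, 1869: 31 days (March has 31).
Apr 20, 1869 → May 20, 1869: 30 days (April has 30).
May 20, 1869 → Jun 20, 1869: 31 days (May has 31).
Jun 20, 1869 → Jun 28, 1869: 8 days.
Total: 6125 days.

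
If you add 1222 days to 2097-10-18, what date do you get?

February 22, 2101

+365 (one year) → Oct 18, 2098 (857 left).
+365 (one year) → Oct 18, 2099 (492 left).
+365 (one year) → Oct 18, 2100 (127 left).
Oct has 31 days: +14 → Nov 1, 2100 (113 left).
Nov has 30 days: +30 → Dec 1, 2100 (83 left).
Dec has 31 days: +31 → Jan 1, 2101 (52 left).
Jan has 31 days: +31 → Feb 1, 2101 (21 left).
+21 → Feb 22, 2101.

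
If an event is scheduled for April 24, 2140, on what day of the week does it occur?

Doomsday rule: the anchor day for the 2100s is Sunday. For year 40: 40÷12 = 3 r 4, and 4÷4 = 1, so 3+4+1 = 8.
Sunday + 8 ≡ Monday — that's 2140's doomsday.
In April the doomsday date is Apr 4.
Apr 24 is 20 days after Apr 4; 20 mod 7 = 6, so Monday + 6 = Sunday.

Sunday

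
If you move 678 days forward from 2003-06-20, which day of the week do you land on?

First find the weekday of Jun 20, 2003. Doomsday rule: the anchor day for the 2000s is Tuesday. For year 03: 3÷12 = 0 r 3, and 3÷4 = 0, so 0+3+0 = 3.
Tuesday + 3 ≡ Friday — that's 2003's doomsday.
In June the doomsday date is Jun 6.
Jun 20 is 14 days after Jun 6; 14 mod 7 = 0, so Friday + 0 = Friday.
678 mod 7 = 6, so 678 days after a Friday is Friday + 6 = Thursday.

Thursday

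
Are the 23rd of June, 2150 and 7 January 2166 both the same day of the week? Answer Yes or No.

Yes

From Jun 23, 2150 to Jan 7, 2166 is 5677 days.
5677 mod 7 = 0, so they are the same weekday.
(Jun 23, 2150 is a Tuesday; Jan 7, 2166 is a Tuesday.)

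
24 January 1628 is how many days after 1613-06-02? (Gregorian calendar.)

5349

Jun 2, 1613 → Jun 2, 1614: 365 days.
Jun 2, 1614 → Jun 2, 1615: 365 days.
Jun 2, 1615 → Jun 2, 1616: 366 days (Feb 29, 1616 is in that span).
Jun 2, 1616 → Jun 2, 1617: 365 days.
Jun 2, 1617 → Jun 2, 1618: 365 days.
Jun 2, 1618 → Jun 2, 1619: 365 days.
Jun 2, 1619 → Jun 2, 1620: 366 days (Feb 29, 1620 is in that span).
Jun 2, 1620 → Jun 2, 1621: 365 days.
Jun 2, 1621 → Jun 2, 1622: 365 days.
Jun 2, 1622 → Jun 2, 1623: 365 days.
Jun 2, 1623 → Jun 2, 1624: 366 days (Feb 29, 1624 is in that span).
Jun 2, 1624 → Jun 2, 1625: 365 days.
Jun 2, 1625 → Jun 2, 1626: 365 days.
Jun 2, 1626 → Jun 2, 1627: 365 days.
Jun 2, 1627 → Jul 2, 1627: 30 days (June has 30).
Jul 2, 1627 → Aug 2, 1627: 31 days (July has 31).
Aug 2, 1627 → Sep 2, 1627: 31 days (August has 31).
Sep 2, 1627 → Oct 2, 1627: 30 days (September has 30).
Oct 2, 1627 → Nov 2, 1627: 31 days (October has 31).
Nov 2, 1627 → Dec 2, 1627: 30 days (November has 30).
Dec 2, 1627 → Jan 2, 1628: 31 days (December has 31).
Jan 2, 1628 → Jan 24, 1628: 22 days.
Total: 5349 days.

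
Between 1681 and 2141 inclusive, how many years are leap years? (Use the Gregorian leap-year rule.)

Multiples of 4 in [1681,2141]: 115.
Of those, multiples of 100: 5 (not leap unless ÷400).
Multiples of 400: 1.
Leap years = 115 − 5 + 1 = 111.

111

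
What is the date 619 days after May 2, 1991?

January 10, 1993

+366 (one year; includes Feb 29, 1992) → May 2, 1992 (253 left).
May has 31 days: +30 → Jun 1, 1992 (223 left).
Jun has 30 days: +30 → Jul 1, 1992 (193 left).
Jul has 31 days: +31 → Aug 1, 1992 (162 left).
Aug has 31 days: +31 → Sep 1, 1992 (131 left).
Sep has 30 days: +30 → Oct 1, 1992 (101 left).
Oct has 31 days: +31 → Nov 1, 1992 (70 left).
Nov has 30 days: +30 → Dec 1, 1992 (40 left).
Dec has 31 days: +31 → Jan 1, 1993 (9 left).
+9 → Jan 10, 1993.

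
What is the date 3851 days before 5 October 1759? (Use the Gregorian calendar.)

−365 (one year) → Oct 5, 1758 (3486 left).
−365 (one year) → Oct 5, 1757 (3121 left).
−365 (one year) → Oct 5, 1756 (2756 left).
−366 (one year; includes Feb 29, 1756) → Oct 5, 1755 (2390 left).
−365 (one year) → Oct 5, 1754 (2025 left).
−365 (one year) → Oct 5, 1753 (1660 left).
−365 (one year) → Oct 5, 1752 (1295 left).
−366 (one year; includes Feb 29, 1752) → Oct 5, 1751 (929 left).
−365 (one year) → Oct 5, 1750 (564 left).
−365 (one year) → Oct 5, 1749 (199 left).
−5 → Sep 30, 1749 (end of Sep, 30 days; 194 left).
−30 → Aug 31, 1749 (end of Aug, 31 days; 164 left).
−31 → Jul 31, 1749 (end of Jul, 31 days; 133 left).
−31 → Jun 30, 1749 (end of Jun, 30 days; 102 left).
−30 → May 31, 1749 (end of May, 31 days; 72 left).
−31 → Apr 30, 1749 (end of Apr, 30 days; 41 left).
−30 → Mar 31, 1749 (end of Mar, 31 days; 11 left).
−11 → Mar 20, 1749.

March 20, 1749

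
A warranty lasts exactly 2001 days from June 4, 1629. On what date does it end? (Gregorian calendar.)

+365 (one year) → Jun 4, 1630 (1636 left).
+365 (one year) → Jun 4, 1631 (1271 left).
+366 (one year; includes Feb 29, 1632) → Jun 4, 1632 (905 left).
+365 (one year) → Jun 4, 1633 (540 left).
+365 (one year) → Jun 4, 1634 (175 left).
Jun has 30 days: +27 → Jul 1, 1634 (148 left).
Jul has 31 days: +31 → Aug 1, 1634 (117 left).
Aug has 31 days: +31 → Sep 1, 1634 (86 left).
Sep has 30 days: +30 → Oct 1, 1634 (56 left).
Oct has 31 days: +31 → Nov 1, 1634 (25 left).
+25 → Nov 26, 1634.

November 26, 1634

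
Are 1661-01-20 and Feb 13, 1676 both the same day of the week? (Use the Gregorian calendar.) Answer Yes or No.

Yes

From Jan 20, 1661 to Feb 13, 1676 is 5502 days.
5502 mod 7 = 0, so they are the same weekday.
(Jan 20, 1661 is a Thursday; Feb 13, 1676 is a Thursday.)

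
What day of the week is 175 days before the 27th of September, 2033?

Sep 27, 2033 is a Tuesday.
175 mod 7 = 0, so 175 days before a Tuesday is Tuesday − 0 = Tuesday.

Tuesday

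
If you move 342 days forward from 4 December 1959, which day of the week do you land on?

First find the weekday of Dec 4, 1959. Doomsday rule: the anchor day for the 1900s is Wednesday. For year 59: 59÷12 = 4 r 11, and 11÷4 = 2, so 4+11+2 = 17.
Wednesday + 17 ≡ Saturday — that's 1959's doomsday.
In December the doomsday date is Dec 12.
Dec 4 is 8 days before Dec 12; 8 mod 7 = 1, so Saturday − 1 = Friday.
342 mod 7 = 6, so 342 days after a Friday is Friday + 6 = Thursday.

Thursday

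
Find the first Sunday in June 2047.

June 1, 2047 is a Saturday.
The first Sunday is therefore June 2 (1 days later).

June 2, 2047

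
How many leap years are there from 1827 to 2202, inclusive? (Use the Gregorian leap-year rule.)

91

Multiples of 4 in [1827,2202]: 94.
Of those, multiples of 100: 4 (not leap unless ÷400).
Multiples of 400: 1.
Leap years = 94 − 4 + 1 = 91.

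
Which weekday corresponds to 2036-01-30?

Doomsday rule: the anchor day for the 2000s is Tuesday. For year 36: 36÷12 = 3 r 0, and 0÷4 = 0, so 3+0+0 = 3.
Tuesday + 3 ≡ Friday — that's 2036's doomsday.
In January the doomsday date is Jan 4 (2036 is a leap year (divisible by 4)).
Jan 30 is 26 days after Jan 4; 26 mod 7 = 5, so Friday + 5 = Wednesday.

Wednesday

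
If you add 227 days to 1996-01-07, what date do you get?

August 21, 1996

Jan has 31 days: +25 → Feb 1, 1996 (202 left).
Feb has 29 days: +29 → Mar 1, 1996 (173 left).
Mar has 31 days: +31 → Apr 1, 1996 (142 left).
Apr has 30 days: +30 → May 1, 1996 (112 left).
May has 31 days: +31 → Jun 1, 1996 (81 left).
Jun has 30 days: +30 → Jul 1, 1996 (51 left).
Jul has 31 days: +31 → Aug 1, 1996 (20 left).
+20 → Aug 21, 1996.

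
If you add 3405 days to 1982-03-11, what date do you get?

July 7, 1991

+365 (one year) → Mar 11, 1983 (3040 left).
+366 (one year; includes Feb 29, 1984) → Mar 11, 1984 (2674 left).
+365 (one year) → Mar 11, 1985 (2309 left).
+365 (one year) → Mar 11, 1986 (1944 left).
+365 (one year) → Mar 11, 1987 (1579 left).
+366 (one year; includes Feb 29, 1988) → Mar 11, 1988 (1213 left).
+365 (one year) → Mar 11, 1989 (848 left).
+365 (one year) → Mar 11, 1990 (483 left).
+365 (one year) → Mar 11, 1991 (118 left).
Mar has 31 days: +21 → Apr 1, 1991 (97 left).
Apr has 30 days: +30 → May 1, 1991 (67 left).
May has 31 days: +31 → Jun 1, 1991 (36 left).
Jun has 30 days: +30 → Jul 1, 1991 (6 left).
+6 → Jul 7, 1991.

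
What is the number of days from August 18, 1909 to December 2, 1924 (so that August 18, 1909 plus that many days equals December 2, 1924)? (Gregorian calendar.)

Aug 18, 1909 → Aug 18, 1910: 365 days.
Aug 18, 1910 → Aug 18, 1911: 365 days.
Aug 18, 1911 → Aug 18, 1912: 366 days (Feb 29, 1912 is in that span).
Aug 18, 1912 → Aug 18, 1913: 365 days.
Aug 18, 1913 → Aug 18, 1914: 365 days.
Aug 18, 1914 → Aug 18, 1915: 365 days.
Aug 18, 1915 → Aug 18, 1916: 366 days (Feb 29, 1916 is in that span).
Aug 18, 1916 → Aug 18, 1917: 365 days.
Aug 18, 1917 → Aug 18, 1918: 365 days.
Aug 18, 1918 → Aug 18, 1919: 365 days.
Aug 18, 1919 → Aug 18, 1920: 366 days (Feb 29, 1920 is in that span).
Aug 18, 1920 → Aug 18, 1921: 365 days.
Aug 18, 1921 → Aug 18, 1922: 365 days.
Aug 18, 1922 → Aug 18, 1923: 365 days.
Aug 18, 1923 → Aug 18, 1924: 366 days (Feb 29, 1924 is in that span).
Aug 18, 1924 → Sep 18, 1924: 31 days (August has 31).
Sep 18, 1924 → Oct 18, 1924: 30 days (September has 30).
Oct 18, 1924 → Nov 18, 1924: 31 days (October has 31).
Nov 18, 1924 → Dec 2, 1924: 14 days.
Total: 5585 days.

5585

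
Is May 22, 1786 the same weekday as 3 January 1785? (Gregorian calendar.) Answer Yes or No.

From Jan 3, 1785 to May 22, 1786 is 504 days.
504 mod 7 = 0, so they are the same weekday.
(Jan 3, 1785 is a Monday; May 22, 1786 is a Monday.)

Yes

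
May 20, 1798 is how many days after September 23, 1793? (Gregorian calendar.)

1700

Sep 23, 1793 → Sep 23, 1794: 365 days.
Sep 23, 1794 → Sep 23, 1795: 365 days.
Sep 23, 1795 → Sep 23, 1796: 366 days (Feb 29, 1796 is in that span).
Sep 23, 1796 → Sep 23, 1797: 365 days.
Sep 23, 1797 → Oct 23, 1797: 30 days (September has 30).
Oct 23, 1797 → Nov 23, 1797: 31 days (October has 31).
Nov 23, 1797 → Dec 23, 1797: 30 days (November has 30).
Dec 23, 1797 → Jan 23, 1798: 31 days (December has 31).
Jan 23, 1798 → Feb 23, 1798: 31 days (January has 31).
Feb 23, 1798 → Mar 23, 1798: 28 days (February has 28).
Mar 23, 1798 → Apr 23, 1798: 31 days (March has 31).
Apr 23, 1798 → May 20, 1798: 27 days.
Total: 1700 days.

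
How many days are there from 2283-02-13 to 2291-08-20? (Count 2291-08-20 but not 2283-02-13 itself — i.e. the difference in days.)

3110

Feb 13, 2283 → Feb 13, 2284: 365 days.
Feb 13, 2284 → Feb 13, 2285: 366 days (Feb 29, 2284 is in that span).
Feb 13, 2285 → Feb 13, 2286: 365 days.
Feb 13, 2286 → Feb 13, 2287: 365 days.
Feb 13, 2287 → Feb 13, 2288: 365 days.
Feb 13, 2288 → Feb 13, 2289: 366 days (Feb 29, 2288 is in that span).
Feb 13, 2289 → Feb 13, 2290: 365 days.
Feb 13, 2290 → Feb 13, 2291: 365 days.
Feb 13, 2291 → Mar 13, 2291: 28 days (February has 28).
Mar 13, 2291 → Apr 13, 2291: 31 days (March has 31).
Apr 13, 2291 → May 13, 2291: 30 days (April has 30).
May 13, 2291 → Jun 13, 2291: 31 days (May has 31).
Jun 13, 2291 → Jul 13, 2291: 30 days (June has 30).
Jul 13, 2291 → Aug 13, 2291: 31 days (July has 31).
Aug 13, 2291 → Aug 20, 2291: 7 days.
Total: 3110 days.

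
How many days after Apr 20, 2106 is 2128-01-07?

7932

Apr 20, 2106 → Apr 20, 2107: 365 days.
Apr 20, 2107 → Apr 20, 2108: 366 days (Feb 29, 2108 is in that span).
Apr 20, 2108 → Apr 20, 2109: 365 days.
Apr 20, 2109 → Apr 20, 2110: 365 days.
Apr 20, 2110 → Apr 20, 2111: 365 days.
Apr 20, 2111 → Apr 20, 2112: 366 days (Feb 29, 2112 is in that span).
Apr 20, 2112 → Apr 20, 2113: 365 days.
Apr 20, 2113 → Apr 20, 2114: 365 days.
Apr 20, 2114 → Apr 20, 2115: 365 days.
Apr 20, 2115 → Apr 20, 2116: 366 days (Feb 29, 2116 is in that span).
Apr 20, 2116 → Apr 20, 2117: 365 days.
Apr 20, 2117 → Apr 20, 2118: 365 days.
Apr 20, 2118 → Apr 20, 2119: 365 days.
Apr 20, 2119 → Apr 20, 2120: 366 days (Feb 29, 2120 is in that span).
Apr 20, 2120 → Apr 20, 2121: 365 days.
Apr 20, 2121 → Apr 20, 2122: 365 days.
Apr 20, 2122 → Apr 20, 2123: 365 days.
Apr 20, 2123 → Apr 20, 2124: 366 days (Feb 29, 2124 is in that span).
Apr 20, 2124 → Apr 20, 2125: 365 days.
Apr 20, 2125 → Apr 20, 2126: 365 days.
Apr 20, 2126 → Apr 20, 2127: 365 days.
Apr 20, 2127 → May 20, 2127: 30 days (April has 30).
May 20, 2127 → Jun 20, 2127: 31 days (May has 31).
Jun 20, 2127 → Jul 20, 2127: 30 days (June has 30).
Jul 20, 2127 → Aug 20, 2127: 31 days (July has 31).
Aug 20, 2127 → Sep 20, 2127: 31 days (August has 31).
Sep 20, 2127 → Oct 20, 2127: 30 days (September has 30).
Oct 20, 2127 → Nov 20, 2127: 31 days (October has 31).
Nov 20, 2127 → Dec 20, 2127: 30 days (November has 30).
Dec 20, 2127 → Jan 7, 2128: 18 days.
Total: 7932 days.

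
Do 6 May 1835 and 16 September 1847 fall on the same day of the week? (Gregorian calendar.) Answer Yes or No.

From May 6, 1835 to Sep 16, 1847 is 4516 days.
4516 mod 7 = 1, so they are different weekdays.
(May 6, 1835 is a Wednesday; Sep 16, 1847 is a Thursday.)

No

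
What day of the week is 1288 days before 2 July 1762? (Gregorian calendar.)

First find the weekday of Jul 2, 1762. Doomsday rule: the anchor day for the 1700s is Sunday. For year 62: 62÷12 = 5 r 2, and 2÷4 = 0, so 5+2+0 = 7.
Sunday + 7 ≡ Sunday — that's 1762's doomsday.
In July the doomsday date is Jul 11.
Jul 2 is 9 days before Jul 11; 9 mod 7 = 2, so Sunday − 2 = Friday.
1288 mod 7 = 0, so 1288 days before a Friday is Friday − 0 = Friday.

Friday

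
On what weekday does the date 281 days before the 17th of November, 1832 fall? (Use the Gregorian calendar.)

Friday

First find the weekday of Nov 17, 1832. Doomsday rule: the anchor day for the 1800s is Friday. For year 32: 32÷12 = 2 r 8, and 8÷4 = 2, so 2+8+2 = 12.
Friday + 12 ≡ Wednesday — that's 1832's doomsday.
In November the doomsday date is Nov 7.
Nov 17 is 10 days after Nov 7; 10 mod 7 = 3, so Wednesday + 3 = Saturday.
281 mod 7 = 1, so 281 days before a Saturday is Saturday − 1 = Friday.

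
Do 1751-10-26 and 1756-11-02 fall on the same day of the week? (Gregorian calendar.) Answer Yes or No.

Yes

From Oct 26, 1751 to Nov 2, 1756 is 1834 days.
1834 mod 7 = 0, so they are the same weekday.
(Oct 26, 1751 is a Tuesday; Nov 2, 1756 is a Tuesday.)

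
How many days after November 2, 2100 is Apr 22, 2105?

1632

Nov 2, 2100 → Nov 2, 2101: 365 days.
Nov 2, 2101 → Nov 2, 2102: 365 days.
Nov 2, 2102 → Nov 2, 2103: 365 days.
Nov 2, 2103 → Nov 2, 2104: 366 days (Feb 29, 2104 is in that span).
Nov 2, 2104 → Dec 2, 2104: 30 days (November has 30).
Dec 2, 2104 → Jan 2, 2105: 31 days (December has 31).
Jan 2, 2105 → Feb 2, 2105: 31 days (January has 31).
Feb 2, 2105 → Mar 2, 2105: 28 days (February has 28).
Mar 2, 2105 → Apr 2, 2105: 31 days (March has 31).
Apr 2, 2105 → Apr 22, 2105: 20 days.
Total: 1632 days.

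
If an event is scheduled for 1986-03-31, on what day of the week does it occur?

Monday

Doomsday rule: the anchor day for the 1900s is Wednesday. For year 86: 86÷12 = 7 r 2, and 2÷4 = 0, so 7+2+0 = 9.
Wednesday + 9 ≡ Friday — that's 1986's doomsday.
In March the doomsday date is Mar 14.
Mar 31 is 17 days after Mar 14; 17 mod 7 = 3, so Friday + 3 = Monday.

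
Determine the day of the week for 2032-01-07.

Wednesday

Doomsday rule: the anchor day for the 2000s is Tuesday. For year 32: 32÷12 = 2 r 8, and 8÷4 = 2, so 2+8+2 = 12.
Tuesday + 12 ≡ Sunday — that's 2032's doomsday.
In January the doomsday date is Jan 4 (2032 is a leap year (divisible by 4)).
Jan 7 is 3 days after Jan 4; 3 mod 7 = 3, so Sunday + 3 = Wednesday.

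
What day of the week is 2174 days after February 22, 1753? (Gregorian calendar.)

First find the weekday of Feb 22, 1753. Doomsday rule: the anchor day for the 1700s is Sunday. For year 53: 53÷12 = 4 r 5, and 5÷4 = 1, so 4+5+1 = 10.
Sunday + 10 ≡ Wednesday — that's 1753's doomsday.
In February the doomsday date is Feb 28 (1753 is not a leap year).
Feb 22 is 6 days before Feb 28; 6 mod 7 = 6, so Wednesday − 6 = Thursday.
2174 mod 7 = 4, so 2174 days after a Thursday is Thursday + 4 = Monday.

Monday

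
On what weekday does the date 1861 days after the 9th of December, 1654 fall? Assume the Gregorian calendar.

First find the weekday of Dec 9, 1654. Doomsday rule: the anchor day for the 1600s is Tuesday. For year 54: 54÷12 = 4 r 6, and 6÷4 = 1, so 4+6+1 = 11.
Tuesday + 11 ≡ Saturday — that's 1654's doomsday.
In December the doomsday date is Dec 12.
Dec 9 is 3 days before Dec 12; 3 mod 7 = 3, so Saturday − 3 = Wednesday.
1861 mod 7 = 6, so 1861 days after a Wednesday is Wednesday + 6 = Tuesday.

Tuesday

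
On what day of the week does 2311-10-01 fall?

Doomsday rule: the anchor day for the 2300s is Wednesday. For year 11: 11÷12 = 0 r 11, and 11÷4 = 2, so 0+11+2 = 13.
Wednesday + 13 ≡ Tuesday — that's 2311's doomsday.
In October the doomsday date is Oct 10.
Oct 1 is 9 days before Oct 10; 9 mod 7 = 2, so Tuesday − 2 = Sunday.

Sunday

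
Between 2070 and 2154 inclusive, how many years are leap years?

Multiples of 4 in [2070,2154]: 21.
Of those, multiples of 100: 1 (not leap unless ÷400).
Multiples of 400: 0.
Leap years = 21 − 1 + 0 = 20.

20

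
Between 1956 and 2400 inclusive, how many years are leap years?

Multiples of 4 in [1956,2400]: 112.
Of those, multiples of 100: 5 (not leap unless ÷400).
Multiples of 400: 2.
Leap years = 112 − 5 + 2 = 109.

109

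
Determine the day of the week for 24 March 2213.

Wednesday

Doomsday rule: the anchor day for the 2200s is Friday. For year 13: 13÷12 = 1 r 1, and 1÷4 = 0, so 1+1+0 = 2.
Friday + 2 ≡ Sunday — that's 2213's doomsday.
In March the doomsday date is Mar 14.
Mar 24 is 10 days after Mar 14; 10 mod 7 = 3, so Sunday + 3 = Wednesday.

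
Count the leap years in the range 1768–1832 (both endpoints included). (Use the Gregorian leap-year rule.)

16

Multiples of 4 in [1768,1832]: 17.
Of those, multiples of 100: 1 (not leap unless ÷400).
Multiples of 400: 0.
Leap years = 17 − 1 + 0 = 16.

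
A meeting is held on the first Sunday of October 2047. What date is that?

October 6, 2047

October 1, 2047 is a Tuesday.
The first Sunday is therefore October 6 (5 days later).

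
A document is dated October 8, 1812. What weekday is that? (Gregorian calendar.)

Doomsday rule: the anchor day for the 1800s is Friday. For year 12: 12÷12 = 1 r 0, and 0÷4 = 0, so 1+0+0 = 1.
Friday + 1 ≡ Saturday — that's 1812's doomsday.
In October the doomsday date is Oct 10.
Oct 8 is 2 days before Oct 10; 2 mod 7 = 2, so Saturday − 2 = Thursday.

Thursday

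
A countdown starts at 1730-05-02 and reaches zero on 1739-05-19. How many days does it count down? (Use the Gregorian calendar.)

3304

May 2, 1730 → May 2, 1731: 365 days.
May 2, 1731 → May 2, 1732: 366 days (Feb 29, 1732 is in that span).
May 2, 1732 → May 2, 1733: 365 days.
May 2, 1733 → May 2, 1734: 365 days.
May 2, 1734 → May 2, 1735: 365 days.
May 2, 1735 → May 2, 1736: 366 days (Feb 29, 1736 is in that span).
May 2, 1736 → May 2, 1737: 365 days.
May 2, 1737 → May 2, 1738: 365 days.
May 2, 1738 → Jun 2, 1738: 31 days (May has 31).
Jun 2, 1738 → Jul 2, 1738: 30 days (June has 30).
Jul 2, 1738 → Aug 2, 1738: 31 days (July has 31).
Aug 2, 1738 → Sep 2, 1738: 31 days (August has 31).
Sep 2, 1738 → Oct 2, 1738: 30 days (September has 30).
Oct 2, 1738 → Nov 2, 1738: 31 days (October has 31).
Nov 2, 1738 → Dec 2, 1738: 30 days (November has 30).
Dec 2, 1738 → Jan 2, 1739: 31 days (December has 31).
Jan 2, 1739 → Feb 2, 1739: 31 days (January has 31).
Feb 2, 1739 → Mar 2, 1739: 28 days (February has 28).
Mar 2, 1739 → Apr 2, 1739: 31 days (March has 31).
Apr 2, 1739 → May 2, 1739: 30 days (April has 30).
May 2, 1739 → May 19, 1739: 17 days.
Total: 3304 days.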